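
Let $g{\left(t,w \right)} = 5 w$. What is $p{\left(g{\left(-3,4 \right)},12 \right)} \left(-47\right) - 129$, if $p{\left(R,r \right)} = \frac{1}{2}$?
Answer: $- \frac{305}{2} \approx -152.5$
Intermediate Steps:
$p{\left(R,r \right)} = \frac{1}{2}$
$p{\left(g{\left(-3,4 \right)},12 \right)} \left(-47\right) - 129 = \frac{1}{2} \left(-47\right) - 129 = - \frac{47}{2} - 129 = - \frac{305}{2}$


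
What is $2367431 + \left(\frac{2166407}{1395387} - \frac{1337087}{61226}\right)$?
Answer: $\frac{8793794904645845}{3714520194} \approx 2.3674 \cdot 10^{6}$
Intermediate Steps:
$2367431 + \left(\frac{2166407}{1395387} - \frac{1337087}{61226}\right) = 2367431 - \frac{75352755769}{3714520194} = \frac{8793794904645845}{3714520194}$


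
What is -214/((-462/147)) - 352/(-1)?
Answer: 4621/11 ≈ 420.09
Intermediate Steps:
-214/((-462/147)) - 352/(-1) = -214/((-462*1/147)) - 352*(-1) = -214/(-22/7) + 352 = -214*(-7/22) + 352 = 749/11 + 352 = 4621/11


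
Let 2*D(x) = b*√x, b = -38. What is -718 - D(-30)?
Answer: -718 + 19*I*√30 ≈ -718.0 + 104.07*I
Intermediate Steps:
D(x) = -19*√x (D(x) = (-38*√x)/2 = -19*√x)
-718 - D(-30) = -718 - (-19)*√(-30) = -718 - (-19)*I*√30 = -718 + 19*I*√30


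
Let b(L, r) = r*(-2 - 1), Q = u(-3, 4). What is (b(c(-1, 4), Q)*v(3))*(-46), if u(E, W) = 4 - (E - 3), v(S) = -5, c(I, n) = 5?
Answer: -6900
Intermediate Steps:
u(E, W) = 7 - E (u(E, W) = 4 - (-3 + E) = 4 + (3 - E) = 7 - E)
Q = 10 (Q = 7 - 1*(-3) = 7 + 3 = 10)
b(L, r) = -3*r (b(L, r) = r*(-3) = -3*r)
(b(c(-1, 4), Q)*v(3))*(-46) = (-3*10*(-5))*(-46) = -30*(-5)*(-46) = 150*(-46) = -6900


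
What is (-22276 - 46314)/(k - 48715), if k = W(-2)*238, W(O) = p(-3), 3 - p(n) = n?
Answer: 68590/47287 ≈ 1.4505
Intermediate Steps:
p(n) = 3 - n
W(O) = 6 (W(O) = 3 - 1*(-3) = 3 + 3 = 6)
k = 1428 (k = 6*238 = 1428)
(-22276 - 46314)/(k - 48715) = (-22276 - 46314)/(1428 - 48715) = -68590/(-47287) = -68590*(-1/47287) = 68590/47287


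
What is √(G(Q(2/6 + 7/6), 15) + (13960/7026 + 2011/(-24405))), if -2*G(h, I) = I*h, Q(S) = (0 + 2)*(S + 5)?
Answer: 7*I*√708158127693570/19052170 ≈ 9.7773*I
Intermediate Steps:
Q(S) = 10 + 2*S (Q(S) = 2*(5 + S) = 10 + 2*S)
G(h, I) = -I*h/2
√(G(Q(2/6 + 7/6), 15) + (13960/7026 + 2011/(-24405))) = √(-½*15*(10 + 2*(2/6 + 7/6)) + (13960/7026 + 2011/(-24405))) = √(-½*15*(10 + 2*(2*(⅙) + 7*(⅙))) + (13960*(1/7026) + 2011*(-1/24405))) = √(-½*15*(10 + 2*(⅓ + 7/6)) + (6980/3513 - 2011/24405)) = √(-½*15*(10 + 2*(3/2)) + 18142473/9526085) = √(-½*15*(10 + 3) + 18142473/9526085) = √(-½*15*13 + 18142473/9526085) = √(-195/2 + 18142473/9526085) = √(-1821301629/19052170) = 7*I*√708158127693570/19052170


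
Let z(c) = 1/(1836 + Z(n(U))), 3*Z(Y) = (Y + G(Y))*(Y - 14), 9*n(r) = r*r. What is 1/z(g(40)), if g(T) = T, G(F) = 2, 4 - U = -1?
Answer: 441805/243 ≈ 1818.1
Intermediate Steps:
U = 5 (U = 4 - 1*(-1) = 4 + 1 = 5)
n(r) = r²/9 (n(r) = (r*r)/9 = r²/9)
Z(Y) = (-14 + Y)*(2 + Y)/3 (Z(Y) = ((Y + 2)*(Y - 14))/3 = ((2 + Y)*(-14 + Y))/3 = ((-14 + Y)*(2 + Y))/3 = (-14 + Y)*(2 + Y)/3)
z(c) = 243/441805 (z(c) = 1/(1836 + (-28/3 - 4*5²/9 + ((⅑)*5²)²/3)) = 1/(1836 + (-28/3 - 4*25/9 + ((⅑)*25)²/3)) = 1/(1836 + (-28/3 - 4*25/9 + (25/9)²/3)) = 1/(1836 + (-28/3 - 100/9 + (⅓)*(625/81))) = 1/(1836 + (-28/3 - 100/9 + 625/243)) = 1/(1836 - 4343/243) = 1/(441805/243) = 243/441805)
1/z(g(40)) = 1/(243/441805) = 441805/243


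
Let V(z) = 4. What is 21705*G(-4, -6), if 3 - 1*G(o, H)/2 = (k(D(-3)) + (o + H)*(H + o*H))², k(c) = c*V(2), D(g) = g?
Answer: -1600136010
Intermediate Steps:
k(c) = 4*c (k(c) = c*4 = 4*c)
G(o, H) = 6 - 2*(-12 + (H + o)*(H + H*o))² (G(o, H) = 6 - 2*(4*(-3) + (o + H)*(H + o*H))² = 6 - 2*(-12 + (H + o)*(H + H*o))²)
21705*G(-4, -6) = 21705*(6 - 2*(-12 + (-6)² - 6*(-4) - 6*(-4)² - 4*(-6)²)²) = 21705*(6 - 2*(-12 + 36 + 24 - 6*16 - 4*36)²) = 21705*(6 - 2*(-12 + 36 + 24 - 96 - 144)²) = 21705*(6 - 2*(-192)²) = 21705*(6 - 2*36864) = 21705*(6 - 73728) = 21705*(-73722) = -1600136010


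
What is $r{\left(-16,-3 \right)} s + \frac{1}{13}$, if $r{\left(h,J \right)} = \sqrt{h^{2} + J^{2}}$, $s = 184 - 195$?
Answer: $\frac{1}{13} - 11 \sqrt{265} \approx -178.99$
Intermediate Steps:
$s = -11$ ($s = 184 - 195 = -11$)
$r{\left(h,J \right)} = \sqrt{J^{2} + h^{2}}$
$r{\left(-16,-3 \right)} s + \frac{1}{13} = \sqrt{\left(-3\right)^{2} + \left(-16\right)^{2}} \left(-11\right) + \frac{1}{13} = \sqrt{9 + 256} \left(-11\right) + \frac{1}{13} = \sqrt{265} \left(-11\right) + \frac{1}{13} = - 11 \sqrt{265} + \frac{1}{13} = \frac{1}{13} - 11 \sqrt{265}$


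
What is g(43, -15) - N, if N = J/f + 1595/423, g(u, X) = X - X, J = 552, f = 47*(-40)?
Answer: -7354/2115 ≈ -3.4771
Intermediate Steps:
f = -1880
g(u, X) = 0
N = 7354/2115 (N = 552/(-1880) + 1595/423 = 552*(-1/1880) + 1595*(1/423) = -69/235 + 1595/423 = 7354/2115 ≈ 3.4771)
g(43, -15) - N = 0 - 1*7354/2115 = 0 - 7354/2115 = -7354/2115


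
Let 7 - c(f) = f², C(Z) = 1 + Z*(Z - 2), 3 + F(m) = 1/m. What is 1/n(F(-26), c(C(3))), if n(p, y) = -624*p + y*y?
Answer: 1/1977 ≈ 0.00050582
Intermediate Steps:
F(m) = -3 + 1/m
C(Z) = 1 + Z*(-2 + Z)
c(f) = 7 - f²
n(p, y) = y² - 624*p (n(p, y) = -624*p + y² = y² - 624*p)
1/n(F(-26), c(C(3))) = 1/((7 - (1 + 3² - 2*3)²)² - 624*(-3 + 1/(-26))) = 1/((7 - (1 + 9 - 6)²)² - 624*(-3 - 1/26)) = 1/((7 - 1*4²)² - 624*(-79/26)) = 1/((7 - 1*16)² + 1896) = 1/((7 - 16)² + 1896) = 1/((-9)² + 1896) = 1/(81 + 1896) = 1/1977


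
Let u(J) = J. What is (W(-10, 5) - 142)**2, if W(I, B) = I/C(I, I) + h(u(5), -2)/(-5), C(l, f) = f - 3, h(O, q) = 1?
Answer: 84511249/4225 ≈ 20003.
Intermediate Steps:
C(l, f) = -3 + f
W(I, B) = -1/5 + I/(-3 + I) (W(I, B) = I/(-3 + I) + 1/(-5) = I/(-3 + I) + 1*(-1/5) = I/(-3 + I) - 1/5 = -1/5 + I/(-3 + I))
(W(-10, 5) - 142)**2 = ((3 + 4*(-10))/(5*(-3 - 10)) - 142)**2 = ((1/5)*(3 - 40)/(-13) - 142)**2 = ((1/5)*(-1/13)*(-37) - 142)**2 = (37/65 - 142)**2 = (-9193/65)**2 = 84511249/4225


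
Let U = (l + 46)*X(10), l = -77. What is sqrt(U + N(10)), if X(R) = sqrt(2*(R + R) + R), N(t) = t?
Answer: sqrt(10 - 155*sqrt(2)) ≈ 14.464*I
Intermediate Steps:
X(R) = sqrt(5)*sqrt(R) (X(R) = sqrt(2*(2*R) + R) = sqrt(4*R + R) = sqrt(5*R) = sqrt(5)*sqrt(R))
U = -155*sqrt(2) (U = (-77 + 46)*(sqrt(5)*sqrt(10)) = -155*sqrt(2) ≈ -219.20)
sqrt(U + N(10)) = sqrt(-155*sqrt(2) + 10) = sqrt(10 - 155*sqrt(2))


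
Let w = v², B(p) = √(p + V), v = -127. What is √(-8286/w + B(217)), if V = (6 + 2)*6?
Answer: √(-8286 + 16129*√265)/127 ≈ 3.9705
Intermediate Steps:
V = 48 (V = 8*6 = 48)
B(p) = √(48 + p) (B(p) = √(p + 48) = √(48 + p))
w = 16129 (w = (-127)² = 16129)
√(-8286/w + B(217)) = √(-8286/16129 + √(48 + 217)) = √(-8286*1/16129 + √265) = √(-8286/16129 + √265)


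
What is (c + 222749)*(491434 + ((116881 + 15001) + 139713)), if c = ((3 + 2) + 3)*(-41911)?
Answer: -85870520631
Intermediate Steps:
c = -335288 (c = (5 + 3)*(-41911) = 8*(-41911) = -335288)
(c + 222749)*(491434 + ((116881 + 15001) + 139713)) = (-335288 + 222749)*(491434 + ((116881 + 15001) + 139713)) = -112539*(491434 + (131882 + 139713)) = -112539*(491434 + 271595) = -112539*763029 = -85870520631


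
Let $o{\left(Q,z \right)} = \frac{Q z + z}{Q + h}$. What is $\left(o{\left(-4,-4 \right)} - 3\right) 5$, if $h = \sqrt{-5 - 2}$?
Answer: $- \frac{585}{23} - \frac{60 i \sqrt{7}}{23} \approx -25.435 - 6.902 i$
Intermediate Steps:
$h = i \sqrt{7}$ ($h = \sqrt{-7} = i \sqrt{7} \approx 2.6458 i$)
$o{\left(Q,z \right)} = \frac{z + Q z}{Q + i \sqrt{7}}$ ($o{\left(Q,z \right)} = \frac{Q z + z}{Q + i \sqrt{7}} = \frac{z + Q z}{Q + i \sqrt{7}}$)
$\left(o{\left(-4,-4 \right)} - 3\right) 5 = \left(- \frac{4 \left(1 - 4\right)}{-4 + i \sqrt{7}} - 3\right) 5 = \left(\left(-4\right) \frac{1}{-4 + i \sqrt{7}} \left(-3\right) - 3\right) 5 = \left(\frac{12}{-4 + i \sqrt{7}} - 3\right) 5 = \left(-3 + \frac{12}{-4 + i \sqrt{7}}\right) 5 = -15 + \frac{60}{-4 + i \sqrt{7}}$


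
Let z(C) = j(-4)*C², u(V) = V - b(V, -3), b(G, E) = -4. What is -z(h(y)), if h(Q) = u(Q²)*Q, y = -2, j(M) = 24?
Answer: -6144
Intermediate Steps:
u(V) = 4 + V (u(V) = V - 1*(-4) = V + 4 = 4 + V)
h(Q) = Q*(4 + Q²) (h(Q) = (4 + Q²)*Q = Q*(4 + Q²))
z(C) = 24*C²
-z(h(y)) = -24*(-2*(4 + (-2)²))² = -24*(-2*(4 + 4))² = -24*(-2*8)² = -24*(-16)² = -24*256 = -1*6144 = -6144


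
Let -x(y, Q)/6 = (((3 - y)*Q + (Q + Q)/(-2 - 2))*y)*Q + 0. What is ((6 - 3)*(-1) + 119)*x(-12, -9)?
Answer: 9809424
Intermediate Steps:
x(y, Q) = -6*Q*y*(-Q/2 + Q*(3 - y)) (x(y, Q) = -6*((((3 - y)*Q + (Q + Q)/(-2 - 2))*y)*Q + 0) = -6*(((Q*(3 - y) + (2*Q)/(-4))*y)*Q + 0) = -6*(((Q*(3 - y) + (2*Q)*(-1/4))*y)*Q + 0) = -6*(((Q*(3 - y) - Q/2)*y)*Q + 0) = -6*(((-Q/2 + Q*(3 - y))*y)*Q + 0) = -6*((y*(-Q/2 + Q*(3 - y)))*Q + 0) = -6*(Q*y*(-Q/2 + Q*(3 - y)) + 0) = -6*Q*y*(-Q/2 + Q*(3 - y)))
((6 - 3)*(-1) + 119)*x(-12, -9) = ((6 - 3)*(-1) + 119)*(3*(-12)*(-9)**2*(-5 + 2*(-12))) = (3*(-1) + 119)*(3*(-12)*81*(-5 - 24)) = (-3 + 119)*(3*(-12)*81*(-29)) = 116*84564 = 9809424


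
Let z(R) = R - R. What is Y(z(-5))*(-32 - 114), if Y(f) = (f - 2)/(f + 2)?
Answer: 146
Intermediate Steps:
z(R) = 0
Y(f) = (-2 + f)/(2 + f)
Y(z(-5))*(-32 - 114) = ((-2 + 0)/(2 + 0))*(-32 - 114) = (-2/2)*(-146) = ((1/2)*(-2))*(-146) = -1*(-146) = 146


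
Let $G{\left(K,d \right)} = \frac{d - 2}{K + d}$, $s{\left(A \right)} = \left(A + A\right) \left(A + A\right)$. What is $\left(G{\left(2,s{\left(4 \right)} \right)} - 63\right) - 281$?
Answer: $- \frac{11321}{33} \approx -343.06$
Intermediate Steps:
$s{\left(A \right)} = 4 A^{2}$ ($s{\left(A \right)} = 2 A 2 A = 4 A^{2}$)
$G{\left(K,d \right)} = \frac{-2 + d}{K + d}$
$\left(G{\left(2,s{\left(4 \right)} \right)} - 63\right) - 281 = \left(\frac{-2 + 4 \cdot 4^{2}}{2 + 4 \cdot 4^{2}} - 63\right) - 281 = \left(\frac{-2 + 4 \cdot 16}{2 + 4 \cdot 16} - 63\right) - 281 = \left(\frac{-2 + 64}{2 + 64} - 63\right) - 281 = \left(\frac{1}{66} \cdot 62 - 63\right) - 281 = \left(\frac{31}{33} - 63\right) - 281 = - \frac{2048}{33} - 281 = - \frac{11321}{33}$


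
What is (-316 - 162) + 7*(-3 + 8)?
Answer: -443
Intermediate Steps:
(-316 - 162) + 7*(-3 + 8) = -478 + 7*5 = -478 + 35 = -443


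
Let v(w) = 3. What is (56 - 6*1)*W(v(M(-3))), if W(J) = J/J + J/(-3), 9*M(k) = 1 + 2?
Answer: 0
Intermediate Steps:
M(k) = ⅓ (M(k) = (1 + 2)/9 = (⅑)*3 = ⅓)
W(J) = 1 - J/3 (W(J) = 1 + J*(-⅓) = 1 - J/3)
(56 - 6*1)*W(v(M(-3))) = (56 - 6*1)*(1 - ⅓*3) = (56 - 6)*(1 - 1) = 50*0 = 0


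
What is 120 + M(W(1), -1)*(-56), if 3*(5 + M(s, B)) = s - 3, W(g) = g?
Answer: 1312/3 ≈ 437.33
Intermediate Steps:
M(s, B) = -6 + s/3 (M(s, B) = -5 + (s - 3)/3 = -5 + (-3 + s)/3 = -5 + (-1 + s/3) = -6 + s/3)
120 + M(W(1), -1)*(-56) = 120 + (-6 + (⅓)*1)*(-56) = 120 + (-6 + ⅓)*(-56) = 120 - 17/3*(-56) = 120 + 952/3 = 1312/3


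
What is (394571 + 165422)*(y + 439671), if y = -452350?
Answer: -7100151247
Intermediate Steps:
(394571 + 165422)*(y + 439671) = (394571 + 165422)*(-452350 + 439671) = 559993*(-12679) = -7100151247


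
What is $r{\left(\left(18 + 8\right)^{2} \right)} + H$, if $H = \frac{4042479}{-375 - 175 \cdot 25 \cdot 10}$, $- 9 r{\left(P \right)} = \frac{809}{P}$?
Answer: $- \frac{24630139361}{268456500} \approx -91.747$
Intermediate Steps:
$r{\left(P \right)} = - \frac{809}{9 P}$ ($r{\left(P \right)} = - \frac{809 \frac{1}{P}}{9} = - \frac{809}{9 P}$)
$H = - \frac{4042479}{44125}$ ($H = \frac{4042479}{-375 - 43750} = \frac{4042479}{-44125} = 4042479 \left(- \frac{1}{44125}\right) = - \frac{4042479}{44125} \approx -91.614$)
$r{\left(\left(18 + 8\right)^{2} \right)} + H = - \frac{809}{9 \left(18 + 8\right)^{2}} - \frac{4042479}{44125} = - \frac{809}{9 \cdot 26^{2}} - \frac{4042479}{44125} = - \frac{809}{9 \cdot 676} - \frac{4042479}{44125} = \left(- \frac{809}{9}\right) \frac{1}{676} - \frac{4042479}{44125} = - \frac{809}{6084} - \frac{4042479}{44125} = - \frac{24630139361}{268456500}$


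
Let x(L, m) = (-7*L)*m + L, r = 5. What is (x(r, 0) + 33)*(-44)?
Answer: -1672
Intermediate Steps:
x(L, m) = L - 7*L*m (x(L, m) = -7*L*m + L = L - 7*L*m)
(x(r, 0) + 33)*(-44) = (5*(1 - 7*0) + 33)*(-44) = (5*(1 + 0) + 33)*(-44) = (5*1 + 33)*(-44) = (5 + 33)*(-44) = 38*(-44) = -1672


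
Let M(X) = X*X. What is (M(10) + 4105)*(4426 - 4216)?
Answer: 883050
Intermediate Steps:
M(X) = X²
(M(10) + 4105)*(4426 - 4216) = (10² + 4105)*(4426 - 4216) = (100 + 4105)*210 = 4205*210 = 883050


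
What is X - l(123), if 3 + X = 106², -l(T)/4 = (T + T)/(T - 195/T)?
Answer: 27979109/2489 ≈ 11241.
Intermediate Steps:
l(T) = -8*T/(T - 195/T) (l(T) = -4*(T + T)/(T - 195/T) = -4*2*T/(T - 195/T) = -8*T/(T - 195/T))
X = 11233 (X = -3 + 106² = -3 + 11236 = 11233)
X - l(123) = 11233 - (-8)*123²/(-195 + 123²) = 11233 - (-8)*15129/(-195 + 15129) = 11233 - (-8)*15129/14934 = 11233 - 1*(-20172/2489) = 11233 + 20172/2489 = 27979109/2489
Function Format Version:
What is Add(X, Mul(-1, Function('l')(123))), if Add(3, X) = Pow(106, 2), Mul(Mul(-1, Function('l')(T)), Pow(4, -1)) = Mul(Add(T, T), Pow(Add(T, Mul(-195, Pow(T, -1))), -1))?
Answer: Rational(27979109, 2489) ≈ 11241.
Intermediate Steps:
Function('l')(T) = Mul(-8, T, Pow(Add(T, Mul(-195, Pow(T, -1))), -1)) (Function('l')(T) = Mul(-4, Mul(Add(T, T), Pow(Add(T, Mul(-195, Pow(T, -1))), -1))) = Mul(-4, Mul(Mul(2, T), Pow(Add(T, Mul(-195, Pow(T, -1))), -1))) = Mul(-4, Mul(2, T, Pow(Add(T, Mul(-195, Pow(T, -1))), -1))) = Mul(-8, T, Pow(Add(T, Mul(-195, Pow(T, -1))), -1)))
X = 11233 (X = Add(-3, Pow(106, 2)) = Add(-3, 11236) = 11233)
Add(X, Mul(-1, Function('l')(123))) = Add(11233, Mul(-1, Mul(-8, Pow(123, 2), Pow(Add(-195, Pow(123, 2)), -1)))) = Add(11233, Mul(-1, Mul(-8, 15129, Pow(Add(-195, 15129), -1)))) = Add(11233, Mul(-1, Mul(-8, 15129, Pow(14934, -1)))) = Add(11233, Mul(-1, Mul(-8, 15129, Rational(1, 14934)))) = Add(11233, Mul(-1, Rational(-20172, 2489))) = Add(11233, Rational(20172, 2489)) = Rational(27979109, 2489)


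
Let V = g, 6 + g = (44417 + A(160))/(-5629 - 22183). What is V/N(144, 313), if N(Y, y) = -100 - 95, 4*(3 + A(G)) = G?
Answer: 35221/903890 ≈ 0.038966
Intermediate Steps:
A(G) = -3 + G/4
N(Y, y) = -195
g = -105663/13906 (g = -6 + (44417 + (-3 + (¼)*160))/(-5629 - 22183) = -6 + (44417 + (-3 + 40))/(-27812) = -6 + (44417 + 37)*(-1/27812) = -6 + 44454*(-1/27812) = -6 - 22227/13906 = -105663/13906 ≈ -7.5984)
V = -105663/13906 ≈ -7.5984
V/N(144, 313) = -105663/13906/(-195) = -105663/13906*(-1/195) = 35221/903890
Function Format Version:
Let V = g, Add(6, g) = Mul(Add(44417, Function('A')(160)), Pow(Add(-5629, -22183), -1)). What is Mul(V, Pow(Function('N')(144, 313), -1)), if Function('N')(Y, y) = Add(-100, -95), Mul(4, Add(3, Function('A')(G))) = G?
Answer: Rational(35221, 903890) ≈ 0.038966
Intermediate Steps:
Function('A')(G) = Add(-3, Mul(Rational(1, 4), G))
Function('N')(Y, y) = -195
g = Rational(-105663, 13906) (g = Add(-6, Mul(Add(44417, Add(-3, Mul(Rational(1, 4), 160))), Pow(Add(-5629, -22183), -1))) = Add(-6, Mul(Add(44417, Add(-3, 40)), Pow(-27812, -1))) = Add(-6, Mul(Add(44417, 37), Rational(-1, 27812))) = Add(-6, Mul(44454, Rational(-1, 27812))) = Add(-6, Rational(-22227, 13906)) = Rational(-105663, 13906) ≈ -7.5984)
V = Rational(-105663, 13906) ≈ -7.5984
Mul(V, Pow(Function('N')(144, 313), -1)) = Mul(Rational(-105663, 13906), Pow(-195, -1)) = Mul(Rational(-105663, 13906), Rational(-1, 195)) = Rational(35221, 903890)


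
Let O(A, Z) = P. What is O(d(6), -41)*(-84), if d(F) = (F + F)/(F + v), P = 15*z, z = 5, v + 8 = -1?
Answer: -6300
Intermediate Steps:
v = -9 (v = -8 - 1 = -9)
P = 75 (P = 15*5 = 75)
d(F) = 2*F/(-9 + F) (d(F) = (F + F)/(F - 9) = (2*F)/(-9 + F) = 2*F/(-9 + F))
O(A, Z) = 75
O(d(6), -41)*(-84) = 75*(-84) = -6300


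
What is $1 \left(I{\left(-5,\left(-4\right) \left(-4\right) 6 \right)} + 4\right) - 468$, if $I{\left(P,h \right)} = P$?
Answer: $-469$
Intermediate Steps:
$1 \left(I{\left(-5,\left(-4\right) \left(-4\right) 6 \right)} + 4\right) - 468 = 1 \left(-5 + 4\right) - 468 = 1 \left(-1\right) - 468 = -1 - 468 = -469$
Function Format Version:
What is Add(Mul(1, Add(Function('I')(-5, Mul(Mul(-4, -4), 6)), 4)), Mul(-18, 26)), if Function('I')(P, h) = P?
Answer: -469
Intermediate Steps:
Add(Mul(1, Add(Function('I')(-5, Mul(Mul(-4, -4), 6)), 4)), Mul(-18, 26)) = Add(Mul(1, Add(-5, 4)), Mul(-18, 26)) = Add(Mul(1, -1), -468) = Add(-1, -468) = -469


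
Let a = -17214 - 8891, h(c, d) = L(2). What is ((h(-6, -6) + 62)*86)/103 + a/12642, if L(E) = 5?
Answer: 70154389/1302126 ≈ 53.877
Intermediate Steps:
h(c, d) = 5
a = -26105
((h(-6, -6) + 62)*86)/103 + a/12642 = ((5 + 62)*86)/103 - 26105/12642 = (67*86)*(1/103) - 26105*1/12642 = 5762*(1/103) - 26105/12642 = 5762/103 - 26105/12642 = 70154389/1302126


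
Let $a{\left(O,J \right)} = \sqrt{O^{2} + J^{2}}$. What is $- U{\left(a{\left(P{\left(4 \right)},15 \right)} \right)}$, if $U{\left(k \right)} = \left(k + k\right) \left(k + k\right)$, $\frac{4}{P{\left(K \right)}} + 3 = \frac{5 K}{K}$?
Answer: $-916$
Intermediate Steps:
$P{\left(K \right)} = 2$ ($P{\left(K \right)} = \frac{4}{-3 + \frac{5 K}{K}} = \frac{4}{-3 + 5} = \frac{4}{2} = 4 \cdot \frac{1}{2} = 2$)
$a{\left(O,J \right)} = \sqrt{J^{2} + O^{2}}$
$U{\left(k \right)} = 4 k^{2}$ ($U{\left(k \right)} = 2 k 2 k = 4 k^{2}$)
$- U{\left(a{\left(P{\left(4 \right)},15 \right)} \right)} = - 4 \left(\sqrt{15^{2} + 2^{2}}\right)^{2} = - 4 \left(\sqrt{225 + 4}\right)^{2} = - 4 \left(\sqrt{229}\right)^{2} = - 4 \cdot 229 = \left(-1\right) 916 = -916$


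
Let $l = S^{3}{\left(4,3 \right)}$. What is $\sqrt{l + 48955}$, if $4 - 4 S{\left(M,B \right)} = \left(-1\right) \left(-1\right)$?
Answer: $\frac{\sqrt{3133147}}{8} \approx 221.26$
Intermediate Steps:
$S{\left(M,B \right)} = \frac{3}{4}$ ($S{\left(M,B \right)} = 1 - \frac{\left(-1\right) \left(-1\right)}{4} = 1 - \frac{1}{4} = \frac{3}{4}$)
$l = \frac{27}{64}$ ($l = \left(\frac{3}{4}\right)^{3} = \frac{27}{64} \approx 0.42188$)
$\sqrt{l + 48955} = \sqrt{\frac{27}{64} + 48955} = \sqrt{\frac{3133147}{64}} = \frac{\sqrt{3133147}}{8}$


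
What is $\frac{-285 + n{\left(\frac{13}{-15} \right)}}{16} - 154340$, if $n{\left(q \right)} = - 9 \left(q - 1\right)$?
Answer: $- \frac{12348541}{80} \approx -1.5436 \cdot 10^{5}$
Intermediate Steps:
$n{\left(q \right)} = 9 - 9 q$ ($n{\left(q \right)} = - 9 \left(-1 + q\right) = 9 - 9 q$)
$\frac{-285 + n{\left(\frac{13}{-15} \right)}}{16} - 154340 = \frac{-285 + \left(9 - 9 \frac{13}{-15}\right)}{16} - 154340 = \frac{-285 + \left(9 - 9 \cdot 13 \left(- \frac{1}{15}\right)\right)}{16} - 154340 = \frac{-285 + \left(9 - - \frac{39}{5}\right)}{16} - 154340 = \frac{-285 + \left(9 + \frac{39}{5}\right)}{16} - 154340 = \frac{-285 + \frac{84}{5}}{16} - 154340 = \frac{1}{16} \left(- \frac{1341}{5}\right) - 154340 = - \frac{1341}{80} - 154340 = - \frac{12348541}{80}$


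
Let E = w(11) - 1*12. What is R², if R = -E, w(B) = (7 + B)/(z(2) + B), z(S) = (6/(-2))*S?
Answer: 1764/25 ≈ 70.560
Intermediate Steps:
z(S) = -3*S (z(S) = (6*(-½))*S = -3*S)
w(B) = (7 + B)/(-6 + B) (w(B) = (7 + B)/(-3*2 + B) = (7 + B)/(-6 + B))
E = -42/5 (E = (7 + 11)/(-6 + 11) - 1*12 = 18/5 - 12 = -42/5 ≈ -8.4000)
R = 42/5 (R = -1*(-42/5) = 42/5 ≈ 8.4000)
R² = (42/5)² = 1764/25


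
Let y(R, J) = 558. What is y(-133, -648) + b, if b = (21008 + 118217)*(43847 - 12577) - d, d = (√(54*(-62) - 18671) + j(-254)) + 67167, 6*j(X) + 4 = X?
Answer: 4353499184 - I*√22019 ≈ 4.3535e+9 - 148.39*I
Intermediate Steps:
j(X) = -⅔ + X/6
d = 67124 + I*√22019 (d = (√(54*(-62) - 18671) + (-⅔ + (⅙)*(-254))) + 67167 = (√(-3348 - 18671) + (-⅔ - 127/3)) + 67167 = (√(-22019) - 43) + 67167 = (I*√22019 - 43) + 67167 = (-43 + I*√22019) + 67167 = 67124 + I*√22019 ≈ 67124.0 + 148.39*I)
b = 4353498626 - I*√22019 (b = (21008 + 118217)*(43847 - 12577) - (67124 + I*√22019) = 139225*31270 + (-67124 - I*√22019) = 4353565750 + (-67124 - I*√22019) = 4353498626 - I*√22019 ≈ 4.3535e+9 - 148.39*I)
y(-133, -648) + b = 558 + (4353498626 - I*√22019) = 4353499184 - I*√22019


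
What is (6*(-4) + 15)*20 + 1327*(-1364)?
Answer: -1810208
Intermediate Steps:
(6*(-4) + 15)*20 + 1327*(-1364) = (-24 + 15)*20 - 1810028 = -9*20 - 1810028 = -180 - 1810028 = -1810208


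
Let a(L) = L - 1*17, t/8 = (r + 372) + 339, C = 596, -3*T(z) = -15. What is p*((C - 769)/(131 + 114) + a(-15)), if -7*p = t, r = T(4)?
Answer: 45898464/1715 ≈ 26763.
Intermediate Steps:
T(z) = 5 (T(z) = -⅓*(-15) = 5)
r = 5
t = 5728 (t = 8*((5 + 372) + 339) = 8*(377 + 339) = 8*716 = 5728)
p = -5728/7 (p = -⅐*5728 = -5728/7 ≈ -818.29)
a(L) = -17 + L (a(L) = L - 17 = -17 + L)
p*((C - 769)/(131 + 114) + a(-15)) = -5728*((596 - 769)/(131 + 114) + (-17 - 15))/7 = -5728*(-173/245 - 32)/7 = -5728/7*(-8013/245) = 45898464/1715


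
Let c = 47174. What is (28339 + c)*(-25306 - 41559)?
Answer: -5049176745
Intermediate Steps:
(28339 + c)*(-25306 - 41559) = (28339 + 47174)*(-25306 - 41559) = 75513*(-66865) = -5049176745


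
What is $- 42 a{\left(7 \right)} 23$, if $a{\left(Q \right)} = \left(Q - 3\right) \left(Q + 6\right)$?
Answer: $-50232$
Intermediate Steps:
$a{\left(Q \right)} = \left(-3 + Q\right) \left(6 + Q\right)$
$- 42 a{\left(7 \right)} 23 = - 42 \left(-18 + 7^{2} + 3 \cdot 7\right) 23 = - 42 \left(-18 + 49 + 21\right) 23 = \left(-42\right) 52 \cdot 23 = \left(-2184\right) 23 = -50232$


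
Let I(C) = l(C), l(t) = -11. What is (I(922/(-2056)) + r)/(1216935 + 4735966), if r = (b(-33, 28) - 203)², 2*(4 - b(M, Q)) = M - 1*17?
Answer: 30265/5952901 ≈ 0.0050841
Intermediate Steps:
b(M, Q) = 25/2 - M/2 (b(M, Q) = 4 - (M - 1*17)/2 = 4 - (M - 17)/2 = 4 - (-17 + M)/2 = 4 + (17/2 - M/2) = 25/2 - M/2)
I(C) = -11
r = 30276 (r = ((25/2 - ½*(-33)) - 203)² = ((25/2 + 33/2) - 203)² = (29 - 203)² = (-174)² = 30276)
(I(922/(-2056)) + r)/(1216935 + 4735966) = (-11 + 30276)/(1216935 + 4735966) = 30265/5952901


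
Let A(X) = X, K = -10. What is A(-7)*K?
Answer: 70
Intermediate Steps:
A(-7)*K = -7*(-10) = 70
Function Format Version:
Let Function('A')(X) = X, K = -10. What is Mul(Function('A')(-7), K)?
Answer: 70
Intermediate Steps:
Mul(Function('A')(-7), K) = Mul(-7, -10) = 70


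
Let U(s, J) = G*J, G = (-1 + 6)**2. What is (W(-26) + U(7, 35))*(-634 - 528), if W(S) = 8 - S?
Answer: -1056258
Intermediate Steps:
G = 25 (G = 5**2 = 25)
U(s, J) = 25*J
(W(-26) + U(7, 35))*(-634 - 528) = ((8 - 1*(-26)) + 25*35)*(-634 - 528) = ((8 + 26) + 875)*(-1162) = (34 + 875)*(-1162) = 909*(-1162) = -1056258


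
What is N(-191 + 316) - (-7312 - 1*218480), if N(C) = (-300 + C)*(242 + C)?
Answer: 161567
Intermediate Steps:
N(-191 + 316) - (-7312 - 1*218480) = (-72600 + (-191 + 316)² - 58*(-191 + 316)) - (-7312 - 1*218480) = (-72600 + 125² - 58*125) - (-7312 - 218480) = (-72600 + 15625 - 7250) - 1*(-225792) = -64225 + 225792 = 161567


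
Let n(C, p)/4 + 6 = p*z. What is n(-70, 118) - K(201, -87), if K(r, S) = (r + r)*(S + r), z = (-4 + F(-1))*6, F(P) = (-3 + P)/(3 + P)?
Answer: -62844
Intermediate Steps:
F(P) = (-3 + P)/(3 + P)
z = -36 (z = (-4 + (-3 - 1)/(3 - 1))*6 = (-4 - 4/2)*6 = (-4 + (1/2)*(-4))*6 = (-4 - 2)*6 = -6*6 = -36)
K(r, S) = 2*r*(S + r) (K(r, S) = (2*r)*(S + r) = 2*r*(S + r))
n(C, p) = -24 - 144*p (n(C, p) = -24 + 4*(p*(-36)) = -24 + 4*(-36*p) = -24 - 144*p)
n(-70, 118) - K(201, -87) = (-24 - 144*118) - 2*201*(-87 + 201) = (-24 - 16992) - 2*201*114 = -17016 - 1*45828 = -17016 - 45828 = -62844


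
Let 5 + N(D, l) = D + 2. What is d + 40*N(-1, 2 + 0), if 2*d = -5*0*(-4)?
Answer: -160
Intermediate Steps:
N(D, l) = -3 + D (N(D, l) = -5 + (D + 2) = -5 + (2 + D) = -3 + D)
d = 0 (d = (-5*0*(-4))/2 = (0*(-4))/2 = (1/2)*0 = 0)
d + 40*N(-1, 2 + 0) = 0 + 40*(-3 - 1) = 0 + 40*(-4) = 0 - 160 = -160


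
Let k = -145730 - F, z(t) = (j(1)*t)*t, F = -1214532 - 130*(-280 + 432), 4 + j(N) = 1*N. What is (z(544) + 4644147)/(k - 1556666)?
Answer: -3756339/468104 ≈ -8.0246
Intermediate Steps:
j(N) = -4 + N (j(N) = -4 + 1*N = -4 + N)
F = -1234292 (F = -1214532 - 130*152 = -1214532 - 19760 = -1234292)
z(t) = -3*t**2 (z(t) = ((-4 + 1)*t)*t = (-3*t)*t = -3*t**2)
k = 1088562 (k = -145730 - 1*(-1234292) = -145730 + 1234292 = 1088562)
(z(544) + 4644147)/(k - 1556666) = (-3*544**2 + 4644147)/(1088562 - 1556666) = (-3*295936 + 4644147)/(-468104) = (-887808 + 4644147)*(-1/468104) = 3756339*(-1/468104) = -3756339/468104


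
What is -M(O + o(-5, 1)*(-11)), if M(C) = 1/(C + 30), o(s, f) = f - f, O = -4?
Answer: -1/26 ≈ -0.038462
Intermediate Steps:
o(s, f) = 0
M(C) = 1/(30 + C)
-M(O + o(-5, 1)*(-11)) = -1/(30 + (-4 + 0*(-11))) = -1/(30 + (-4 + 0)) = -1/(30 - 4) = -1/26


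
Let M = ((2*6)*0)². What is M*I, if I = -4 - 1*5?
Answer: 0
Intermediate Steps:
I = -9 (I = -4 - 5 = -9)
M = 0 (M = (12*0)² = 0² = 0)
M*I = 0*(-9) = 0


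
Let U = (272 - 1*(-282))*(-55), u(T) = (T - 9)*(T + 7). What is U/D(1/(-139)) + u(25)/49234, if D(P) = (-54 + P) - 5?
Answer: 52131609161/100954317 ≈ 516.39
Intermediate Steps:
u(T) = (-9 + T)*(7 + T)
D(P) = -59 + P
U = -30470 (U = (272 + 282)*(-55) = 554*(-55) = -30470)
U/D(1/(-139)) + u(25)/49234 = -30470/(-59 + 1/(-139)) + (-63 + 25**2 - 2*25)/49234 = -30470/(-59 - 1/139) + (-63 + 625 - 50)*(1/49234) = -30470/(-8202/139) + 512*(1/49234) = -30470*(-139/8202) + 256/24617 = 2117665/4101 + 256/24617 = 52131609161/100954317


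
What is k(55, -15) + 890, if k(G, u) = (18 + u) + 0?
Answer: 893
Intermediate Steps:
k(G, u) = 18 + u
k(55, -15) + 890 = (18 - 15) + 890 = 3 + 890 = 893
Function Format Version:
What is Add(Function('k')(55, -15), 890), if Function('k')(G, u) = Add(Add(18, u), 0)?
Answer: 893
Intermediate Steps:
Function('k')(G, u) = Add(18, u)
Add(Function('k')(55, -15), 890) = Add(Add(18, -15), 890) = Add(3, 890) = 893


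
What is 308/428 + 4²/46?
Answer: 2627/2461 ≈ 1.0675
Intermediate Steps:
308/428 + 4²/46 = 308*(1/428) + 16*(1/46) = 77/107 + 8/23 = 2627/2461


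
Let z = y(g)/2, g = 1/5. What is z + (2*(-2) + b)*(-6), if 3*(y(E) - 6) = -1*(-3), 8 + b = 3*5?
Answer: -29/2 ≈ -14.500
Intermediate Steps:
b = 7 (b = -8 + 3*5 = -8 + 15 = 7)
g = 1/5 (g = 1*(1/5) = 1/5 ≈ 0.20000)
y(E) = 7 (y(E) = 6 + (-1*(-3))/3 = 6 + (1/3)*3 = 6 + 1 = 7)
z = 7/2 ≈ 3.5000
z + (2*(-2) + b)*(-6) = 7/2 + (2*(-2) + 7)*(-6) = 7/2 + (-4 + 7)*(-6) = 7/2 + 3*(-6) = 7/2 - 18 = -29/2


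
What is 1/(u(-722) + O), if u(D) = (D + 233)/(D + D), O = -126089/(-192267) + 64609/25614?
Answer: 395072538804/1389412377791 ≈ 0.28435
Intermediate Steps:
O = 1739091361/547191882 (O = -126089*(-1/192267) + 64609*(1/25614) = 126089/192267 + 64609/25614 = 1739091361/547191882 ≈ 3.1782)
u(D) = (233 + D)/(2*D) (u(D) = (233 + D)/((2*D)) = (233 + D)*(1/(2*D)) = (233 + D)/(2*D))
1/(u(-722) + O) = 1/((1/2)*(233 - 722)/(-722) + 1739091361/547191882) = 1/((1/2)*(-1/722)*(-489) + 1739091361/547191882) = 1/(489/1444 + 1739091361/547191882) = 1/(1389412377791/395072538804) = 395072538804/1389412377791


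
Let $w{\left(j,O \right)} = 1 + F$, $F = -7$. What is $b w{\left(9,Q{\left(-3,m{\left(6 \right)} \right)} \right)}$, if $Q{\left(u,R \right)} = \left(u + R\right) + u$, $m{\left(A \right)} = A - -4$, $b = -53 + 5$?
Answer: $288$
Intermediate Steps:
$b = -48$
$m{\left(A \right)} = 4 + A$ ($m{\left(A \right)} = A + 4 = 4 + A$)
$Q{\left(u,R \right)} = R + 2 u$ ($Q{\left(u,R \right)} = \left(R + u\right) + u = R + 2 u$)
$w{\left(j,O \right)} = -6$ ($w{\left(j,O \right)} = 1 - 7 = -6$)
$b w{\left(9,Q{\left(-3,m{\left(6 \right)} \right)} \right)} = \left(-48\right) \left(-6\right) = 288$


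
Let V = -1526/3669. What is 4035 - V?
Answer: 14805941/3669 ≈ 4035.4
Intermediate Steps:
V = -1526/3669 (V = -1526*1/3669 = -1526/3669 ≈ -0.41592)
4035 - V = 4035 - 1*(-1526/3669) = 4035 + 1526/3669 = 14805941/3669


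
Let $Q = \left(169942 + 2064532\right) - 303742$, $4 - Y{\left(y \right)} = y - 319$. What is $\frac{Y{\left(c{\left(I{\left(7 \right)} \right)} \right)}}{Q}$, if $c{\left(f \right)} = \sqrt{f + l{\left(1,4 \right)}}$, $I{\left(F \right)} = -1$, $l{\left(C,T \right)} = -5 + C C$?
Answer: $\frac{323}{1930732} - \frac{i \sqrt{5}}{1930732} \approx 0.00016729 - 1.1581 \cdot 10^{-6} i$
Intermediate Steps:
$l{\left(C,T \right)} = -5 + C^{2}$
$c{\left(f \right)} = \sqrt{-4 + f}$ ($c{\left(f \right)} = \sqrt{f - \left(5 - 1^{2}\right)} = \sqrt{f + \left(-5 + 1\right)} = \sqrt{f - 4} = \sqrt{-4 + f}$)
$Y{\left(y \right)} = 323 - y$ ($Y{\left(y \right)} = 4 - \left(y - 319\right) = 4 - \left(-319 + y\right) = 323 - y$)
$Q = 1930732$ ($Q = 2234474 - 303742 = 1930732$)
$\frac{Y{\left(c{\left(I{\left(7 \right)} \right)} \right)}}{Q} = \frac{323 - \sqrt{-4 - 1}}{1930732} = \left(323 - \sqrt{-5}\right) \frac{1}{1930732} = \left(323 - i \sqrt{5}\right) \frac{1}{1930732} = \frac{323}{1930732} - \frac{i \sqrt{5}}{1930732}$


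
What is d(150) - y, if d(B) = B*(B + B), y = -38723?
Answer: 83723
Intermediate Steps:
d(B) = 2*B² (d(B) = B*(2*B) = 2*B²)
d(150) - y = 2*150² - 1*(-38723) = 2*22500 + 38723 = 45000 + 38723 = 83723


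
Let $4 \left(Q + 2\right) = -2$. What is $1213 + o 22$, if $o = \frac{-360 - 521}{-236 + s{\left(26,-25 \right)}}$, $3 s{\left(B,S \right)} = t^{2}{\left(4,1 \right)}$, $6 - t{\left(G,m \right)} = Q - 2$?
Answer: $\frac{1044289}{797} \approx 1310.3$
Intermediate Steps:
$Q = - \frac{5}{2}$ ($Q = -2 + \frac{1}{4} \left(-2\right) = -2 - \frac{1}{2} = - \frac{5}{2} \approx -2.5$)
$t{\left(G,m \right)} = \frac{21}{2}$ ($t{\left(G,m \right)} = 6 - \left(- \frac{5}{2} - 2\right) = 6 - - \frac{9}{2} = 6 + \frac{9}{2} = \frac{21}{2}$)
$s{\left(B,S \right)} = \frac{147}{4}$ ($s{\left(B,S \right)} = \frac{\left(\frac{21}{2}\right)^{2}}{3} = \frac{1}{3} \cdot \frac{441}{4} = \frac{147}{4}$)
$o = \frac{3524}{797}$ ($o = \frac{-360 - 521}{-236 + \frac{147}{4}} = - \frac{881}{- \frac{797}{4}} = \left(-881\right) \left(- \frac{4}{797}\right) = \frac{3524}{797} \approx 4.4216$)
$1213 + o 22 = 1213 + \frac{3524}{797} \cdot 22 = 1213 + \frac{77528}{797} = \frac{1044289}{797}$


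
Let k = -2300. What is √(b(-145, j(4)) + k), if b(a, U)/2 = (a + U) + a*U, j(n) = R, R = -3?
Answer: I*√1726 ≈ 41.545*I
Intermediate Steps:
j(n) = -3
b(a, U) = 2*U + 2*a + 2*U*a (b(a, U) = 2*((a + U) + a*U) = 2*((U + a) + U*a) = 2*(U + a + U*a) = 2*U + 2*a + 2*U*a)
√(b(-145, j(4)) + k) = √((2*(-3) + 2*(-145) + 2*(-3)*(-145)) - 2300) = √((-6 - 290 + 870) - 2300) = √(574 - 2300) = √(-1726) = I*√1726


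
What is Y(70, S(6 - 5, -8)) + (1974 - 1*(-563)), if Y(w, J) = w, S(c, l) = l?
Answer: 2607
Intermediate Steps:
Y(70, S(6 - 5, -8)) + (1974 - 1*(-563)) = 70 + (1974 - 1*(-563)) = 70 + (1974 + 563) = 70 + 2537 = 2607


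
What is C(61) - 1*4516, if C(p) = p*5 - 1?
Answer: -4212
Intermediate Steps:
C(p) = -1 + 5*p (C(p) = 5*p - 1 = -1 + 5*p)
C(61) - 1*4516 = (-1 + 5*61) - 1*4516 = (-1 + 305) - 4516 = 304 - 4516 = -4212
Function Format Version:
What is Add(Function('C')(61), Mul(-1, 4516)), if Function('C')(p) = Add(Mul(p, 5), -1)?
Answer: -4212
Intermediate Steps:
Function('C')(p) = Add(-1, Mul(5, p)) (Function('C')(p) = Add(Mul(5, p), -1) = Add(-1, Mul(5, p)))
Add(Function('C')(61), Mul(-1, 4516)) = Add(Add(-1, Mul(5, 61)), Mul(-1, 4516)) = Add(Add(-1, 305), -4516) = Add(304, -4516) = -4212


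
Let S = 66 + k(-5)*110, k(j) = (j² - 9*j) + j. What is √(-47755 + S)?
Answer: I*√40539 ≈ 201.34*I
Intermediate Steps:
k(j) = j² - 8*j
S = 7216 (S = 66 - 5*(-8 - 5)*110 = 66 - 5*(-13)*110 = 66 + 65*110 = 66 + 7150 = 7216)
√(-47755 + S) = √(-47755 + 7216) = √(-40539) = I*√40539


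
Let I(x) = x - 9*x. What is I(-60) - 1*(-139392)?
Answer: 139872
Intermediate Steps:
I(x) = -8*x
I(-60) - 1*(-139392) = -8*(-60) - 1*(-139392) = 480 + 139392 = 139872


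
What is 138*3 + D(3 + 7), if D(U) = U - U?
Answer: 414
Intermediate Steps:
D(U) = 0
138*3 + D(3 + 7) = 138*3 + 0 = 414 + 0 = 414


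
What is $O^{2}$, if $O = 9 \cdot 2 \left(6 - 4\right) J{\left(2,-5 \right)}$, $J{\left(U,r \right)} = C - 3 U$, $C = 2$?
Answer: $20736$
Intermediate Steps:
$J{\left(U,r \right)} = 2 - 3 U$
$O = -144$ ($O = 9 \cdot 2 \left(6 - 4\right) \left(2 - 6\right) = 9 \cdot 2 \cdot 2 \left(2 - 6\right) = 9 \cdot 4 \left(-4\right) = 36 \left(-4\right) = -144$)
$O^{2} = \left(-144\right)^{2} = 20736$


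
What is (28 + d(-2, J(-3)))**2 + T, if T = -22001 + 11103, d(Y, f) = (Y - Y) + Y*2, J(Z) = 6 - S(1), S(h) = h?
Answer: -10322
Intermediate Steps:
J(Z) = 5 (J(Z) = 6 - 1*1 = 6 - 1 = 5)
d(Y, f) = 2*Y (d(Y, f) = 0 + 2*Y = 2*Y)
T = -10898
(28 + d(-2, J(-3)))**2 + T = (28 + 2*(-2))**2 - 10898 = (28 - 4)**2 - 10898 = 24**2 - 10898 = 576 - 10898 = -10322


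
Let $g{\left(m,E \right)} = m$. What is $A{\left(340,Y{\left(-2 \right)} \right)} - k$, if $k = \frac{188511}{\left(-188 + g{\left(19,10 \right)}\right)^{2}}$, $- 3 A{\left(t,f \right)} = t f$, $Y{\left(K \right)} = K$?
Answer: $\frac{18855947}{85683} \approx 220.07$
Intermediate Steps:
$A{\left(t,f \right)} = - \frac{f t}{3}$ ($A{\left(t,f \right)} = - \frac{t f}{3} = - \frac{f t}{3}$)
$k = \frac{188511}{28561}$ ($k = \frac{188511}{\left(-188 + 19\right)^{2}} = \frac{188511}{\left(-169\right)^{2}} = \frac{188511}{28561} \approx 6.6003$)
$A{\left(340,Y{\left(-2 \right)} \right)} - k = \left(- \frac{1}{3}\right) \left(-2\right) 340 - \frac{188511}{28561} = \frac{680}{3} - \frac{188511}{28561} = \frac{18855947}{85683}$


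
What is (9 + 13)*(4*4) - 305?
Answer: 47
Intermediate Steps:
(9 + 13)*(4*4) - 305 = 22*16 - 305 = 352 - 305 = 47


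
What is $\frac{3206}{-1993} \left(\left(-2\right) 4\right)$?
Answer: $\frac{25648}{1993} \approx 12.869$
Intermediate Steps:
$\frac{3206}{-1993} \left(\left(-2\right) 4\right) = 3206 \left(- \frac{1}{1993}\right) \left(-8\right) = \left(- \frac{3206}{1993}\right) \left(-8\right) = \frac{25648}{1993}$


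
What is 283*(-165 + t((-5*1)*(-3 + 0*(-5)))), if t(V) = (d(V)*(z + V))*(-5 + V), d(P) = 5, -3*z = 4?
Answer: 440065/3 ≈ 1.4669e+5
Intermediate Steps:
z = -4/3 (z = -1/3*4 = -4/3 ≈ -1.3333)
t(V) = (-5 + V)*(-20/3 + 5*V) (t(V) = (5*(-4/3 + V))*(-5 + V) = (-20/3 + 5*V)*(-5 + V) = (-5 + V)*(-20/3 + 5*V))
283*(-165 + t((-5*1)*(-3 + 0*(-5)))) = 283*(-165 + (100/3 + 5*((-5*1)*(-3 + 0*(-5)))**2 - 95*(-5*1)*(-3 + 0*(-5))/3)) = 283*(-165 + (100/3 + 5*(-5*(-3 + 0))**2 - (-475)*(-3 + 0)/3)) = 283*(-165 + (100/3 + 5*(-5*(-3))**2 - (-475)*(-3)/3)) = 283*(-165 + (100/3 + 5*15**2 - 95/3*15)) = 283*(-165 + (100/3 + 5*225 - 475)) = 283*(-165 + (100/3 + 1125 - 475)) = 283*(-165 + 2050/3) = 283*(1555/3) = 440065/3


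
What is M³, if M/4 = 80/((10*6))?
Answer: 4096/27 ≈ 151.70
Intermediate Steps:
M = 16/3 (M = 4*(80/((10*6))) = 4*(80/60) = 4*(80*(1/60)) = 4*(4/3) = 16/3 ≈ 5.3333)
M³ = (16/3)³ = 4096/27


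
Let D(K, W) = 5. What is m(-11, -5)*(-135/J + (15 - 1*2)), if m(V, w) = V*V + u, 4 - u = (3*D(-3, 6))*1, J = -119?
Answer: 185020/119 ≈ 1554.8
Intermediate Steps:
u = -11 (u = 4 - 3*5 = 4 - 15 = -11)
m(V, w) = -11 + V² (m(V, w) = V*V - 11 = V² - 11 = -11 + V²)
m(-11, -5)*(-135/J + (15 - 1*2)) = (-11 + (-11)²)*(-135/(-119) + (15 - 1*2)) = (-11 + 121)*(-135*(-1/119) + (15 - 2)) = 110*(135/119 + 13) = 110*(1682/119) = 185020/119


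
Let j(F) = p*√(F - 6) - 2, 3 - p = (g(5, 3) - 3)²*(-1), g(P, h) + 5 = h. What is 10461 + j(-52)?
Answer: 10459 + 28*I*√58 ≈ 10459.0 + 213.24*I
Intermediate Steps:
g(P, h) = -5 + h
p = 28 (p = 3 - ((-5 + 3) - 3)²*(-1) = 3 - (-2 - 3)²*(-1) = 3 - (-5)²*(-1) = 3 - 25*(-1) = 3 - 1*(-25) = 3 + 25 = 28)
j(F) = -2 + 28*√(-6 + F) (j(F) = 28*√(F - 6) - 2 = 28*√(-6 + F) - 2 = -2 + 28*√(-6 + F))
10461 + j(-52) = 10461 + (-2 + 28*√(-6 - 52)) = 10461 + (-2 + 28*√(-58)) = 10461 + (-2 + 28*(I*√58)) = 10461 + (-2 + 28*I*√58) = 10459 + 28*I*√58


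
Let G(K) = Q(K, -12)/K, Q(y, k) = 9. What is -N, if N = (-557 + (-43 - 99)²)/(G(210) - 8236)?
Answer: 1372490/576517 ≈ 2.3807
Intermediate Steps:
G(K) = 9/K
N = -1372490/576517 (N = (-557 + (-43 - 99)²)/(9/210 - 8236) = (-557 + (-142)²)/(9*(1/210) - 8236) = (-557 + 20164)/(3/70 - 8236) = 19607/(-576517/70) = 19607*(-70/576517) = -1372490/576517 ≈ -2.3807)
-N = -1*(-1372490/576517) = 1372490/576517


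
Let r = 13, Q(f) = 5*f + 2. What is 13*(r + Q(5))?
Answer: 520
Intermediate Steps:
Q(f) = 2 + 5*f
13*(r + Q(5)) = 13*(13 + (2 + 5*5)) = 13*(13 + (2 + 25)) = 13*(13 + 27) = 13*40 = 520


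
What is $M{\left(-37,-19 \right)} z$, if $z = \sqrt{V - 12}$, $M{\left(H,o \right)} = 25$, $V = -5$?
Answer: $25 i \sqrt{17} \approx 103.08 i$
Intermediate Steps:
$z = i \sqrt{17}$ ($z = \sqrt{-5 - 12} = \sqrt{-17} = i \sqrt{17} \approx 4.1231 i$)
$M{\left(-37,-19 \right)} z = 25 i \sqrt{17}$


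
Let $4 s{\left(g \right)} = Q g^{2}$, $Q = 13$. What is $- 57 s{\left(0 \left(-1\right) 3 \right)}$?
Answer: $0$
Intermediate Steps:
$s{\left(g \right)} = \frac{13 g^{2}}{4}$
$- 57 s{\left(0 \left(-1\right) 3 \right)} = - 57 \frac{13 \left(0 \left(-1\right) 3\right)^{2}}{4} = - 57 \frac{13 \left(0 \cdot 3\right)^{2}}{4} = - 57 \frac{13 \cdot 0^{2}}{4} = - 57 \cdot \frac{13}{4} \cdot 0 = \left(-57\right) 0 = 0$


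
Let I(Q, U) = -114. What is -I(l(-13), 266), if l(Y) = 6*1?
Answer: 114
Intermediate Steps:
l(Y) = 6
-I(l(-13), 266) = -1*(-114) = 114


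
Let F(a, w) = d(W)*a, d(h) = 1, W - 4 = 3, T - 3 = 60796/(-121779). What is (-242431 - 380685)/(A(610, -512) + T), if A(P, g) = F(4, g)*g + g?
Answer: 75882443364/311449699 ≈ 243.64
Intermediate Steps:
T = 304541/121779 (T = 3 + 60796/(-121779) = 3 + 60796*(-1/121779) = 3 - 60796/121779 = 304541/121779 ≈ 2.5008)
W = 7 (W = 4 + 3 = 7)
F(a, w) = a (F(a, w) = 1*a = a)
A(P, g) = 5*g (A(P, g) = 4*g + g = 5*g)
(-242431 - 380685)/(A(610, -512) + T) = (-242431 - 380685)/(5*(-512) + 304541/121779) = -623116/(-2560 + 304541/121779) = -623116/(-311449699/121779) = -623116*(-121779/311449699) = 75882443364/311449699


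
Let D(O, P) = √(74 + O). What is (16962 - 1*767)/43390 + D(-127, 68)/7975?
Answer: 3239/8678 + I*√53/7975 ≈ 0.37324 + 0.00091287*I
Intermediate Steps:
(16962 - 1*767)/43390 + D(-127, 68)/7975 = (16962 - 1*767)/43390 + √(74 - 127)/7975 = (16962 - 767)*(1/43390) + √(-53)*(1/7975) = 16195*(1/43390) + (I*√53)*(1/7975) = 3239/8678 + I*√53/7975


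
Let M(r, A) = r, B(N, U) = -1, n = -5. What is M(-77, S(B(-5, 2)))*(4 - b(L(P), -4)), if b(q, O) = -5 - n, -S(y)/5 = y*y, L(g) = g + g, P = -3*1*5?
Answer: -308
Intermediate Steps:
P = -15 (P = -3*5 = -15)
L(g) = 2*g
S(y) = -5*y**2 (S(y) = -5*y*y = -5*y**2)
b(q, O) = 0 (b(q, O) = -5 - 1*(-5) = -5 + 5 = 0)
M(-77, S(B(-5, 2)))*(4 - b(L(P), -4)) = -77*(4 - 1*0) = -77*(4 + 0) = -77*4 = -308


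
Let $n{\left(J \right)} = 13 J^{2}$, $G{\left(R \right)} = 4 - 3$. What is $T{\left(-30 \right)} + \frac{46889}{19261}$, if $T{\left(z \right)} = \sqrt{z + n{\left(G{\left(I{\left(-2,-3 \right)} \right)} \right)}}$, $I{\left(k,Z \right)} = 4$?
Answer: $\frac{46889}{19261} + i \sqrt{17} \approx 2.4344 + 4.1231 i$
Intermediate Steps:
$G{\left(R \right)} = 1$
$T{\left(z \right)} = \sqrt{13 + z}$ ($T{\left(z \right)} = \sqrt{z + 13 \cdot 1^{2}} = \sqrt{z + 13 \cdot 1} = \sqrt{z + 13} = \sqrt{13 + z}$)
$T{\left(-30 \right)} + \frac{46889}{19261} = \sqrt{13 - 30} + \frac{46889}{19261} = \sqrt{-17} + 46889 \cdot \frac{1}{19261} = i \sqrt{17} + \frac{46889}{19261} = \frac{46889}{19261} + i \sqrt{17}$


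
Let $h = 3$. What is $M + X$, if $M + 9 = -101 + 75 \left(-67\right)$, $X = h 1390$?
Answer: $-965$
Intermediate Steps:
$X = 4170$ ($X = 3 \cdot 1390 = 4170$)
$M = -5135$ ($M = -9 + \left(-101 + 75 \left(-67\right)\right) = -9 - 5126 = -5135$)
$M + X = -5135 + 4170 = -965$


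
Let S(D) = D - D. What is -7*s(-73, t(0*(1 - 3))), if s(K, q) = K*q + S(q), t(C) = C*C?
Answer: 0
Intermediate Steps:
S(D) = 0
t(C) = C²
s(K, q) = K*q (s(K, q) = K*q + 0 = K*q)
-7*s(-73, t(0*(1 - 3))) = -(-511)*(0*(1 - 3))² = -(-511)*(0*(-2))² = -(-511)*0² = -(-511)*0 = -7*0 = 0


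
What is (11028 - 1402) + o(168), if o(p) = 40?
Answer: 9666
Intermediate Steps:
(11028 - 1402) + o(168) = (11028 - 1402) + 40 = 9626 + 40 = 9666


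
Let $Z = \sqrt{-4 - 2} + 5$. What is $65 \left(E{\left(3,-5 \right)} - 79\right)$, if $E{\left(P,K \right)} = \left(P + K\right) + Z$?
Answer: $-4940 + 65 i \sqrt{6} \approx -4940.0 + 159.22 i$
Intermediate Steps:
$Z = 5 + i \sqrt{6}$ ($Z = \sqrt{-6} + 5 = i \sqrt{6} + 5 = 5 + i \sqrt{6} \approx 5.0 + 2.4495 i$)
$E{\left(P,K \right)} = 5 + K + P + i \sqrt{6}$ ($E{\left(P,K \right)} = \left(P + K\right) + \left(5 + i \sqrt{6}\right) = \left(K + P\right) + \left(5 + i \sqrt{6}\right) = 5 + K + P + i \sqrt{6}$)
$65 \left(E{\left(3,-5 \right)} - 79\right) = 65 \left(\left(5 - 5 + 3 + i \sqrt{6}\right) - 79\right) = 65 \left(\left(3 + i \sqrt{6}\right) - 79\right) = 65 \left(-76 + i \sqrt{6}\right) = -4940 + 65 i \sqrt{6}$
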